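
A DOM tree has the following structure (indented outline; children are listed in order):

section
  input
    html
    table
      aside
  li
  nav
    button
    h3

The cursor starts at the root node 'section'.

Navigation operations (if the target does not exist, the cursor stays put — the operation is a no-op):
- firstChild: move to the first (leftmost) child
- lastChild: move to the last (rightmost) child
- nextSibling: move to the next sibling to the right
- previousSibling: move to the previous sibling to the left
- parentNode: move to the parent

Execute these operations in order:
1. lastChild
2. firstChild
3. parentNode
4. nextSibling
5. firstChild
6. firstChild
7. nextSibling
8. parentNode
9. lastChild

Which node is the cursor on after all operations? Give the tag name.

Answer: h3

Derivation:
After 1 (lastChild): nav
After 2 (firstChild): button
After 3 (parentNode): nav
After 4 (nextSibling): nav (no-op, stayed)
After 5 (firstChild): button
After 6 (firstChild): button (no-op, stayed)
After 7 (nextSibling): h3
After 8 (parentNode): nav
After 9 (lastChild): h3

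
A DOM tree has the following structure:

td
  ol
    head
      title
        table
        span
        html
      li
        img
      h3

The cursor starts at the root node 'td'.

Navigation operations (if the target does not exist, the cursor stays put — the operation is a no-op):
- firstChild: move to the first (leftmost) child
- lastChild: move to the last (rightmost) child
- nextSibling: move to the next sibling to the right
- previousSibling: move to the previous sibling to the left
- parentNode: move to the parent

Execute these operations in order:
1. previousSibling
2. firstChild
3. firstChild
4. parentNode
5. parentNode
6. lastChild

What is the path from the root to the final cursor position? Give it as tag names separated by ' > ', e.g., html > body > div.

Answer: td > ol

Derivation:
After 1 (previousSibling): td (no-op, stayed)
After 2 (firstChild): ol
After 3 (firstChild): head
After 4 (parentNode): ol
After 5 (parentNode): td
After 6 (lastChild): ol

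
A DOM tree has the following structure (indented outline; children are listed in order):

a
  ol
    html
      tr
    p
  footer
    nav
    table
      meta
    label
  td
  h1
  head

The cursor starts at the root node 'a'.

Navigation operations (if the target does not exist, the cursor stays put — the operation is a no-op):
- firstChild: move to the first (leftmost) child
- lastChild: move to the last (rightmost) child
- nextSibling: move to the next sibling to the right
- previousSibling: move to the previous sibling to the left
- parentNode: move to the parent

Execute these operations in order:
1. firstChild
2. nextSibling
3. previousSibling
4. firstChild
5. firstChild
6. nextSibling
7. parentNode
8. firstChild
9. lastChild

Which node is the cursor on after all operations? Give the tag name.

After 1 (firstChild): ol
After 2 (nextSibling): footer
After 3 (previousSibling): ol
After 4 (firstChild): html
After 5 (firstChild): tr
After 6 (nextSibling): tr (no-op, stayed)
After 7 (parentNode): html
After 8 (firstChild): tr
After 9 (lastChild): tr (no-op, stayed)

Answer: tr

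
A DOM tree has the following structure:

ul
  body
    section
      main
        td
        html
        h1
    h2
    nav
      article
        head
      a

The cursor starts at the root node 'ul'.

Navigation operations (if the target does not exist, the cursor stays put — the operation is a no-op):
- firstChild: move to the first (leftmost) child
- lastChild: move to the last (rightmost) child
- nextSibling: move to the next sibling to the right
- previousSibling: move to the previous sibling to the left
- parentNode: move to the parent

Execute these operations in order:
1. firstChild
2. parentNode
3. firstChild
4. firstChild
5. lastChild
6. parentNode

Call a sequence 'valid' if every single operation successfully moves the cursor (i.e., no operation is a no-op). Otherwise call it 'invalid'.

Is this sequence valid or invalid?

Answer: valid

Derivation:
After 1 (firstChild): body
After 2 (parentNode): ul
After 3 (firstChild): body
After 4 (firstChild): section
After 5 (lastChild): main
After 6 (parentNode): section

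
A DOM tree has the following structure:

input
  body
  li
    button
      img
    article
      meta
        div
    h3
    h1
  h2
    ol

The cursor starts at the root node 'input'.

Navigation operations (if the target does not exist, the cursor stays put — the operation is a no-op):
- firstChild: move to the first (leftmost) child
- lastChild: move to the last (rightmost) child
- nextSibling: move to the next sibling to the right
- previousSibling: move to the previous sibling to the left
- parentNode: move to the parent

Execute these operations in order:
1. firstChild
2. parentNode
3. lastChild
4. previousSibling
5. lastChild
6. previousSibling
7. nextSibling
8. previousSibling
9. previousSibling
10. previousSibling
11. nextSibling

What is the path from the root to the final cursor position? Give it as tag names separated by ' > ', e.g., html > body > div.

After 1 (firstChild): body
After 2 (parentNode): input
After 3 (lastChild): h2
After 4 (previousSibling): li
After 5 (lastChild): h1
After 6 (previousSibling): h3
After 7 (nextSibling): h1
After 8 (previousSibling): h3
After 9 (previousSibling): article
After 10 (previousSibling): button
After 11 (nextSibling): article

Answer: input > li > article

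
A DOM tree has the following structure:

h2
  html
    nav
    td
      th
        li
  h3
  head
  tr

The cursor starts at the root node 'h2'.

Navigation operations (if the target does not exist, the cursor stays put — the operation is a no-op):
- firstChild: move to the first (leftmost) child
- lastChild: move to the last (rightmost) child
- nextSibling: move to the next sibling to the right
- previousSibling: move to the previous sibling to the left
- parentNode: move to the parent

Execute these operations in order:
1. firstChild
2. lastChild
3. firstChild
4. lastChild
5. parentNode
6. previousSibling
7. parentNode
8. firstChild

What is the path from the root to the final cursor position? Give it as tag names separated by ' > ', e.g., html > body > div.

Answer: h2 > html > td > th

Derivation:
After 1 (firstChild): html
After 2 (lastChild): td
After 3 (firstChild): th
After 4 (lastChild): li
After 5 (parentNode): th
After 6 (previousSibling): th (no-op, stayed)
After 7 (parentNode): td
After 8 (firstChild): th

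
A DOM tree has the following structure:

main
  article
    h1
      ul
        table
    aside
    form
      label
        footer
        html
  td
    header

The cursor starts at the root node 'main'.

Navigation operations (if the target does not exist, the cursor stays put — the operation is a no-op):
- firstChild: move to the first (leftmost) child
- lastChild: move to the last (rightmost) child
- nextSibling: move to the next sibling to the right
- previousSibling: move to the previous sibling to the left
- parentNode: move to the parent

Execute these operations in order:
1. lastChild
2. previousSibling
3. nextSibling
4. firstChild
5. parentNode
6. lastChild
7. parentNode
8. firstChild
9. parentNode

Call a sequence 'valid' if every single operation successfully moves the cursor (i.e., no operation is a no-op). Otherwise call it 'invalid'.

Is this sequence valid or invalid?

After 1 (lastChild): td
After 2 (previousSibling): article
After 3 (nextSibling): td
After 4 (firstChild): header
After 5 (parentNode): td
After 6 (lastChild): header
After 7 (parentNode): td
After 8 (firstChild): header
After 9 (parentNode): td

Answer: valid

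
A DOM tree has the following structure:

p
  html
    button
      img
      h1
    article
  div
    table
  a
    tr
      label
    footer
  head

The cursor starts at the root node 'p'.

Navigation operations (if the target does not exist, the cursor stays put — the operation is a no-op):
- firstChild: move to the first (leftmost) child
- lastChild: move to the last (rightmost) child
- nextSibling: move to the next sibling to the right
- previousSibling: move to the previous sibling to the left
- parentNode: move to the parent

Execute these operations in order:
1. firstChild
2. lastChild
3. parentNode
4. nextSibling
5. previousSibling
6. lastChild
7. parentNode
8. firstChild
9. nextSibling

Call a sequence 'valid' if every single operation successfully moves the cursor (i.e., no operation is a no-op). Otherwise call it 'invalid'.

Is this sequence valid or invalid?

After 1 (firstChild): html
After 2 (lastChild): article
After 3 (parentNode): html
After 4 (nextSibling): div
After 5 (previousSibling): html
After 6 (lastChild): article
After 7 (parentNode): html
After 8 (firstChild): button
After 9 (nextSibling): article

Answer: valid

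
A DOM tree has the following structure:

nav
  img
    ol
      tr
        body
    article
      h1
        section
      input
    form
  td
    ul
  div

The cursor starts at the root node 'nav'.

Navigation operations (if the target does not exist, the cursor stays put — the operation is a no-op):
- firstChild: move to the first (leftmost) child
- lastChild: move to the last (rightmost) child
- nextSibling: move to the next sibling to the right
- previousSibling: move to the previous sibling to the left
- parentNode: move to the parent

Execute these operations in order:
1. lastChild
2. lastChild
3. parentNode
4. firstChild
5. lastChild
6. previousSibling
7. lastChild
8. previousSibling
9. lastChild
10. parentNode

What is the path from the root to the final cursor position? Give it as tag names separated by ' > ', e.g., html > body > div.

After 1 (lastChild): div
After 2 (lastChild): div (no-op, stayed)
After 3 (parentNode): nav
After 4 (firstChild): img
After 5 (lastChild): form
After 6 (previousSibling): article
After 7 (lastChild): input
After 8 (previousSibling): h1
After 9 (lastChild): section
After 10 (parentNode): h1

Answer: nav > img > article > h1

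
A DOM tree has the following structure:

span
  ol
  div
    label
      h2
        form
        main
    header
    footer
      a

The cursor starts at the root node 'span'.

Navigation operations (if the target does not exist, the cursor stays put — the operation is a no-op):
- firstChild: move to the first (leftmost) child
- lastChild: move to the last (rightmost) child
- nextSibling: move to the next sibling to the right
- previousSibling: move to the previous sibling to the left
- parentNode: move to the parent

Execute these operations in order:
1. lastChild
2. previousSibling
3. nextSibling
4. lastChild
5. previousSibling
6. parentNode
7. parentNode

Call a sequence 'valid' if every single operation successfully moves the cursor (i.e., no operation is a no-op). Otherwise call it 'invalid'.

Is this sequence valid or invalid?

After 1 (lastChild): div
After 2 (previousSibling): ol
After 3 (nextSibling): div
After 4 (lastChild): footer
After 5 (previousSibling): header
After 6 (parentNode): div
After 7 (parentNode): span

Answer: valid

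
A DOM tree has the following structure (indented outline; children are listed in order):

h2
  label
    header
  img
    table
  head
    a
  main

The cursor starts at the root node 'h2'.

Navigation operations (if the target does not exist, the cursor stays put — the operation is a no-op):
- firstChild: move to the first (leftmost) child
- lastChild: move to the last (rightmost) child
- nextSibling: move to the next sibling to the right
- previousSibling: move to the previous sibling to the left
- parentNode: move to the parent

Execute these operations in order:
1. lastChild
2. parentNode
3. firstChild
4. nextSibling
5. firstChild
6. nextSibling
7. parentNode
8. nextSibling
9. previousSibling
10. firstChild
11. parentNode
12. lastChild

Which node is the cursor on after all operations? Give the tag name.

After 1 (lastChild): main
After 2 (parentNode): h2
After 3 (firstChild): label
After 4 (nextSibling): img
After 5 (firstChild): table
After 6 (nextSibling): table (no-op, stayed)
After 7 (parentNode): img
After 8 (nextSibling): head
After 9 (previousSibling): img
After 10 (firstChild): table
After 11 (parentNode): img
After 12 (lastChild): table

Answer: table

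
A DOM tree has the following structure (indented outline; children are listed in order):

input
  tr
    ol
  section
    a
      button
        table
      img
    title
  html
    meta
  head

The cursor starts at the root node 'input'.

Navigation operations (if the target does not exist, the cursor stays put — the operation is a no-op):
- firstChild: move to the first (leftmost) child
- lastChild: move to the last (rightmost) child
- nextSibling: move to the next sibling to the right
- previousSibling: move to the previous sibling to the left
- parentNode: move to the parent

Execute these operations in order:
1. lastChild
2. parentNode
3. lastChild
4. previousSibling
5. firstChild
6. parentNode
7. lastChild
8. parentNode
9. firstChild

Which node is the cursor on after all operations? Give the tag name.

After 1 (lastChild): head
After 2 (parentNode): input
After 3 (lastChild): head
After 4 (previousSibling): html
After 5 (firstChild): meta
After 6 (parentNode): html
After 7 (lastChild): meta
After 8 (parentNode): html
After 9 (firstChild): meta

Answer: meta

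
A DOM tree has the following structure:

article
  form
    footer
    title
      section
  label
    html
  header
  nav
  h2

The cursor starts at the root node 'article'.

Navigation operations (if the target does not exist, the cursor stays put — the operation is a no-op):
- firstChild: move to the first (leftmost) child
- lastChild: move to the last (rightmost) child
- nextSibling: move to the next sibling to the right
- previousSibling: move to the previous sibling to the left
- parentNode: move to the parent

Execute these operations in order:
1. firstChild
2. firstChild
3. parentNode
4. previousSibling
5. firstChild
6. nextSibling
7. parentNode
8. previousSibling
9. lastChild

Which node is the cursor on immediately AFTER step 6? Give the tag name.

Answer: title

Derivation:
After 1 (firstChild): form
After 2 (firstChild): footer
After 3 (parentNode): form
After 4 (previousSibling): form (no-op, stayed)
After 5 (firstChild): footer
After 6 (nextSibling): title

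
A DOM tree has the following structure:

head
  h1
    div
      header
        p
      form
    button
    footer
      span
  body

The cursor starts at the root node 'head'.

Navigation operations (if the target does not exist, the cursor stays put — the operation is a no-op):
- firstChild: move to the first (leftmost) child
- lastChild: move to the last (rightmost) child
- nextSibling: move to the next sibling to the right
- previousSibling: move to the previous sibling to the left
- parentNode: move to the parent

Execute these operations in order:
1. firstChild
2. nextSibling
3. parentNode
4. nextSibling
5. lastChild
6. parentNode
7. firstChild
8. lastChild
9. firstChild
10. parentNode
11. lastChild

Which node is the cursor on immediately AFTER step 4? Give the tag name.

After 1 (firstChild): h1
After 2 (nextSibling): body
After 3 (parentNode): head
After 4 (nextSibling): head (no-op, stayed)

Answer: head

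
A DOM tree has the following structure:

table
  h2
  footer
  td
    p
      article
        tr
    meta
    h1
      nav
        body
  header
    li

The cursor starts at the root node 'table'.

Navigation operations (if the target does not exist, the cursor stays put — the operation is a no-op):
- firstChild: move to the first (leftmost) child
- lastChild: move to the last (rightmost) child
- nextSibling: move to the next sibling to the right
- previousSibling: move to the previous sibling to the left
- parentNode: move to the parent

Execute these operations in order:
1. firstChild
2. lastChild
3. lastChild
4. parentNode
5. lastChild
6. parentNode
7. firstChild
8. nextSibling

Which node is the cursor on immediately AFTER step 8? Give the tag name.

Answer: footer

Derivation:
After 1 (firstChild): h2
After 2 (lastChild): h2 (no-op, stayed)
After 3 (lastChild): h2 (no-op, stayed)
After 4 (parentNode): table
After 5 (lastChild): header
After 6 (parentNode): table
After 7 (firstChild): h2
After 8 (nextSibling): footer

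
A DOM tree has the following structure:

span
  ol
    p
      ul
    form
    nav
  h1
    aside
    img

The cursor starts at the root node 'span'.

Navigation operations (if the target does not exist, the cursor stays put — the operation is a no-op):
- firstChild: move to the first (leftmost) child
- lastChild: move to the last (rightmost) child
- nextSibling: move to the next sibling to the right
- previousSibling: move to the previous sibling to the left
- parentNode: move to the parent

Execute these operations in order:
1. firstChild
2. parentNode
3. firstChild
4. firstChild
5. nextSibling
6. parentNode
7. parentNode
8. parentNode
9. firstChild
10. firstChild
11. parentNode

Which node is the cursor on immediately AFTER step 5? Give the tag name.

After 1 (firstChild): ol
After 2 (parentNode): span
After 3 (firstChild): ol
After 4 (firstChild): p
After 5 (nextSibling): form

Answer: form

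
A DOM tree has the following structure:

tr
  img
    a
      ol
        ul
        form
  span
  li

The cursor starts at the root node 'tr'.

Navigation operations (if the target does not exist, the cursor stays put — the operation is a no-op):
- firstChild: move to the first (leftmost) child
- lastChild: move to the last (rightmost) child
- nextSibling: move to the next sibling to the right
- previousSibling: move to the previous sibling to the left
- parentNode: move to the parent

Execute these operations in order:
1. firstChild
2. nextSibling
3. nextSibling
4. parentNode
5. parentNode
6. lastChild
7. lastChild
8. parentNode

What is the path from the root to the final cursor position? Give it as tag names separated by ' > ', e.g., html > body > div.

After 1 (firstChild): img
After 2 (nextSibling): span
After 3 (nextSibling): li
After 4 (parentNode): tr
After 5 (parentNode): tr (no-op, stayed)
After 6 (lastChild): li
After 7 (lastChild): li (no-op, stayed)
After 8 (parentNode): tr

Answer: tr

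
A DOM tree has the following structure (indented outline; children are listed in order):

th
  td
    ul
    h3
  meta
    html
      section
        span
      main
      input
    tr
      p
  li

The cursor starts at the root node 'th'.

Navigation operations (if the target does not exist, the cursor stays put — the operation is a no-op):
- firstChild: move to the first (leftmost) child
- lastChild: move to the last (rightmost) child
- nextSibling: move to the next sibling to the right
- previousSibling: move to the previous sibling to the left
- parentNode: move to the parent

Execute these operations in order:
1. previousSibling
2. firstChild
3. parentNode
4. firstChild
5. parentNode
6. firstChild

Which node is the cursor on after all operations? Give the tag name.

Answer: td

Derivation:
After 1 (previousSibling): th (no-op, stayed)
After 2 (firstChild): td
After 3 (parentNode): th
After 4 (firstChild): td
After 5 (parentNode): th
After 6 (firstChild): td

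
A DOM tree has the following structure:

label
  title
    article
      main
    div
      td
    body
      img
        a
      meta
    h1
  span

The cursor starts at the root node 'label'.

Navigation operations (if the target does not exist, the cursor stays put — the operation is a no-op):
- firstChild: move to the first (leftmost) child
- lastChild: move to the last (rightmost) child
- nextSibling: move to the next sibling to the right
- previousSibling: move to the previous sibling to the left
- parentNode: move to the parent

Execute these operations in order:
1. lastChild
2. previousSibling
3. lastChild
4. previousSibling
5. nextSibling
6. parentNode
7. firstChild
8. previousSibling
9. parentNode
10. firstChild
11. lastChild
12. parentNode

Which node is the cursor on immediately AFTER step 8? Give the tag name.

After 1 (lastChild): span
After 2 (previousSibling): title
After 3 (lastChild): h1
After 4 (previousSibling): body
After 5 (nextSibling): h1
After 6 (parentNode): title
After 7 (firstChild): article
After 8 (previousSibling): article (no-op, stayed)

Answer: article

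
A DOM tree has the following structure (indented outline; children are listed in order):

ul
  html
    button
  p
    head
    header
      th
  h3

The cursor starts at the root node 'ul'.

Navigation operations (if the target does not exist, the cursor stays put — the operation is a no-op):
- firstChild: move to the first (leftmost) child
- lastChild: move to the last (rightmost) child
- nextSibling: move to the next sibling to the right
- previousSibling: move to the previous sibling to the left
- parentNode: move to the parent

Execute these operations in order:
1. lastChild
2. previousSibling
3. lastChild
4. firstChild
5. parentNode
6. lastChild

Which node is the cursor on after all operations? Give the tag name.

Answer: th

Derivation:
After 1 (lastChild): h3
After 2 (previousSibling): p
After 3 (lastChild): header
After 4 (firstChild): th
After 5 (parentNode): header
After 6 (lastChild): th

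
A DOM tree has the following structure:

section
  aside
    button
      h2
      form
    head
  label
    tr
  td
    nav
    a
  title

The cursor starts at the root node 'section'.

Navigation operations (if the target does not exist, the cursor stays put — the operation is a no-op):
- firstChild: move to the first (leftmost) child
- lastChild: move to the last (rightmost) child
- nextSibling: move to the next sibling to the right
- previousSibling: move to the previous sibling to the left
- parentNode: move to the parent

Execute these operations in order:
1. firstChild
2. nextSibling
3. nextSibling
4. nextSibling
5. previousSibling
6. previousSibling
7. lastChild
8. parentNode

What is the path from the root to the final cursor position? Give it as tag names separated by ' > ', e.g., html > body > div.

After 1 (firstChild): aside
After 2 (nextSibling): label
After 3 (nextSibling): td
After 4 (nextSibling): title
After 5 (previousSibling): td
After 6 (previousSibling): label
After 7 (lastChild): tr
After 8 (parentNode): label

Answer: section > label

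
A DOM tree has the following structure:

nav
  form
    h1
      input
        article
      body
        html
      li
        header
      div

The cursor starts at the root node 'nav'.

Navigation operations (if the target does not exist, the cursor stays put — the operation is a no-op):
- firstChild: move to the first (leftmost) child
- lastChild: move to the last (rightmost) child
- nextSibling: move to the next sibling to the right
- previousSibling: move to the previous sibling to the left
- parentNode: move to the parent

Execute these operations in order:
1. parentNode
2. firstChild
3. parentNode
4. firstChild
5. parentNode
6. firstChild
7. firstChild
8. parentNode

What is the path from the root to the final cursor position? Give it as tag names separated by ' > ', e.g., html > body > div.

Answer: nav > form

Derivation:
After 1 (parentNode): nav (no-op, stayed)
After 2 (firstChild): form
After 3 (parentNode): nav
After 4 (firstChild): form
After 5 (parentNode): nav
After 6 (firstChild): form
After 7 (firstChild): h1
After 8 (parentNode): form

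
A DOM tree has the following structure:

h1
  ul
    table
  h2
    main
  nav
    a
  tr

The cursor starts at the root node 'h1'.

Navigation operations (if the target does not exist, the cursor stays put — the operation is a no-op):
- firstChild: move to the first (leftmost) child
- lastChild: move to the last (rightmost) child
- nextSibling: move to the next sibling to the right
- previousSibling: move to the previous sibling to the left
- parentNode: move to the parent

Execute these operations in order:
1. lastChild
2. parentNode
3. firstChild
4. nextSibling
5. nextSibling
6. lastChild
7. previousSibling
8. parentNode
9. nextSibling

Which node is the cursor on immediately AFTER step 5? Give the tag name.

Answer: nav

Derivation:
After 1 (lastChild): tr
After 2 (parentNode): h1
After 3 (firstChild): ul
After 4 (nextSibling): h2
After 5 (nextSibling): nav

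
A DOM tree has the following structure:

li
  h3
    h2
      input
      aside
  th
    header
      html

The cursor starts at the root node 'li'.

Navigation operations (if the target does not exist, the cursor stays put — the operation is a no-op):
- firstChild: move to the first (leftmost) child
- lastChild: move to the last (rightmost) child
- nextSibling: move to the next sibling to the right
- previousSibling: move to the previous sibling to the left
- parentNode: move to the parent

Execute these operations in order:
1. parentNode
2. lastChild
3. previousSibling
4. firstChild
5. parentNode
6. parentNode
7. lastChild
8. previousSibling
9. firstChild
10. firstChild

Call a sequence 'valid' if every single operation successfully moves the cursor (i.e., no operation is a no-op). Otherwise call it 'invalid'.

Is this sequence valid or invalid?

After 1 (parentNode): li (no-op, stayed)
After 2 (lastChild): th
After 3 (previousSibling): h3
After 4 (firstChild): h2
After 5 (parentNode): h3
After 6 (parentNode): li
After 7 (lastChild): th
After 8 (previousSibling): h3
After 9 (firstChild): h2
After 10 (firstChild): input

Answer: invalid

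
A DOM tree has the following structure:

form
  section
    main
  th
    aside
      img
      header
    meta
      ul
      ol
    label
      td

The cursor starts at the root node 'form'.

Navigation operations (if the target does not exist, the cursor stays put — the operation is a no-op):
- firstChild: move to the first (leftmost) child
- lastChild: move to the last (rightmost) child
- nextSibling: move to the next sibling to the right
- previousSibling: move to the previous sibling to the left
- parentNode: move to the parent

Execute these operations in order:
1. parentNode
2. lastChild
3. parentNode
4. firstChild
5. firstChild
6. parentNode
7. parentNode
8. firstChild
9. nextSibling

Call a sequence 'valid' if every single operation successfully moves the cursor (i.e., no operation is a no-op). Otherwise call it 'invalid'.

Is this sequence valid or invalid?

Answer: invalid

Derivation:
After 1 (parentNode): form (no-op, stayed)
After 2 (lastChild): th
After 3 (parentNode): form
After 4 (firstChild): section
After 5 (firstChild): main
After 6 (parentNode): section
After 7 (parentNode): form
After 8 (firstChild): section
After 9 (nextSibling): th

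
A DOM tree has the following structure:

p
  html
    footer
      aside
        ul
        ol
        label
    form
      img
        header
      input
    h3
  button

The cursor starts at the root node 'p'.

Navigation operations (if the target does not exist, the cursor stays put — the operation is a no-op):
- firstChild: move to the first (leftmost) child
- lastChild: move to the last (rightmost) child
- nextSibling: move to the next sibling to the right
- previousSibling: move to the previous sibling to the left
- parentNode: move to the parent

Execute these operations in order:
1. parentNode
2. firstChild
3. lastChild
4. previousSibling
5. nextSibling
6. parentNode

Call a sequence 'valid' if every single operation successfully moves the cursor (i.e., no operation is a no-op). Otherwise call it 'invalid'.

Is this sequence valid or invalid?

After 1 (parentNode): p (no-op, stayed)
After 2 (firstChild): html
After 3 (lastChild): h3
After 4 (previousSibling): form
After 5 (nextSibling): h3
After 6 (parentNode): html

Answer: invalid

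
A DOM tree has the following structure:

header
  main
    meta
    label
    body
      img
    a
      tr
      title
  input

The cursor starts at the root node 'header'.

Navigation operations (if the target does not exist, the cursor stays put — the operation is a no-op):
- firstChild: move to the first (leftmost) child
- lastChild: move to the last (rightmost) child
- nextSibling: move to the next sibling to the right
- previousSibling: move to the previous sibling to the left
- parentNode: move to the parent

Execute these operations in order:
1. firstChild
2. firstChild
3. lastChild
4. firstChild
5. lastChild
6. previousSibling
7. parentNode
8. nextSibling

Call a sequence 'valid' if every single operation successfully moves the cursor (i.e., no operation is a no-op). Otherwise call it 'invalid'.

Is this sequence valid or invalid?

After 1 (firstChild): main
After 2 (firstChild): meta
After 3 (lastChild): meta (no-op, stayed)
After 4 (firstChild): meta (no-op, stayed)
After 5 (lastChild): meta (no-op, stayed)
After 6 (previousSibling): meta (no-op, stayed)
After 7 (parentNode): main
After 8 (nextSibling): input

Answer: invalid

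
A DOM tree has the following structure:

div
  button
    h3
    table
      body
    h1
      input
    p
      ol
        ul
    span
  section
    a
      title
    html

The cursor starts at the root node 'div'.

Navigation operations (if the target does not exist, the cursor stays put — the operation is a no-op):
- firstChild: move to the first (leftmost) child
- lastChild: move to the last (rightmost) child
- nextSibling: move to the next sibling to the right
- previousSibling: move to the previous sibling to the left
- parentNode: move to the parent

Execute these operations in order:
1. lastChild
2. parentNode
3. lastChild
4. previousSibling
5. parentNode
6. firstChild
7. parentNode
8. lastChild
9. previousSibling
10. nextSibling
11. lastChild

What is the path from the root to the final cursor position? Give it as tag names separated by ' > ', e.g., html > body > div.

After 1 (lastChild): section
After 2 (parentNode): div
After 3 (lastChild): section
After 4 (previousSibling): button
After 5 (parentNode): div
After 6 (firstChild): button
After 7 (parentNode): div
After 8 (lastChild): section
After 9 (previousSibling): button
After 10 (nextSibling): section
After 11 (lastChild): html

Answer: div > section > html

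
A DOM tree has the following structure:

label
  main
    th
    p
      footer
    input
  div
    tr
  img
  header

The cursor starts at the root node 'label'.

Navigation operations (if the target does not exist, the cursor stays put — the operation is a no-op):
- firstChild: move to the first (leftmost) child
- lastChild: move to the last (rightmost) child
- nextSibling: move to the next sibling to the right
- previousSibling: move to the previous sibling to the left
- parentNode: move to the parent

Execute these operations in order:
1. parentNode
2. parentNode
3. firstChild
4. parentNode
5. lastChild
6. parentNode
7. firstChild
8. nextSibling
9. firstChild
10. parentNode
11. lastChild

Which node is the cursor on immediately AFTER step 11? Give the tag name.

Answer: tr

Derivation:
After 1 (parentNode): label (no-op, stayed)
After 2 (parentNode): label (no-op, stayed)
After 3 (firstChild): main
After 4 (parentNode): label
After 5 (lastChild): header
After 6 (parentNode): label
After 7 (firstChild): main
After 8 (nextSibling): div
After 9 (firstChild): tr
After 10 (parentNode): div
After 11 (lastChild): tr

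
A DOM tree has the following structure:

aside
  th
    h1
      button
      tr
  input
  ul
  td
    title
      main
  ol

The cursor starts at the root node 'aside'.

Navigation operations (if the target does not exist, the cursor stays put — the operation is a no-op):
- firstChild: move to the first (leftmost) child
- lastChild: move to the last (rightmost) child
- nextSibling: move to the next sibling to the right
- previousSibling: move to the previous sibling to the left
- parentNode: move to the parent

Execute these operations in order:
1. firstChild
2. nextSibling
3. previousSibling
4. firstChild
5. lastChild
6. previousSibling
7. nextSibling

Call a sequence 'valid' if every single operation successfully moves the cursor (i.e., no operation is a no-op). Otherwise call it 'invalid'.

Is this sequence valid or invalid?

Answer: valid

Derivation:
After 1 (firstChild): th
After 2 (nextSibling): input
After 3 (previousSibling): th
After 4 (firstChild): h1
After 5 (lastChild): tr
After 6 (previousSibling): button
After 7 (nextSibling): tr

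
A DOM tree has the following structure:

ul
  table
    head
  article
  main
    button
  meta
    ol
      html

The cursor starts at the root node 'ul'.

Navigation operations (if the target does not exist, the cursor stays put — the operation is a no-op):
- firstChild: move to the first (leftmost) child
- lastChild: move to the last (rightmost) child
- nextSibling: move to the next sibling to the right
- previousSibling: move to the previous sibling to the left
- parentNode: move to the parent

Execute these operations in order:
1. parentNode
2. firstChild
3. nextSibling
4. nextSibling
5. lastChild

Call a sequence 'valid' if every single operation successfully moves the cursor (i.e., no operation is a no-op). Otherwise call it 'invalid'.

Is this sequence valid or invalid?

After 1 (parentNode): ul (no-op, stayed)
After 2 (firstChild): table
After 3 (nextSibling): article
After 4 (nextSibling): main
After 5 (lastChild): button

Answer: invalid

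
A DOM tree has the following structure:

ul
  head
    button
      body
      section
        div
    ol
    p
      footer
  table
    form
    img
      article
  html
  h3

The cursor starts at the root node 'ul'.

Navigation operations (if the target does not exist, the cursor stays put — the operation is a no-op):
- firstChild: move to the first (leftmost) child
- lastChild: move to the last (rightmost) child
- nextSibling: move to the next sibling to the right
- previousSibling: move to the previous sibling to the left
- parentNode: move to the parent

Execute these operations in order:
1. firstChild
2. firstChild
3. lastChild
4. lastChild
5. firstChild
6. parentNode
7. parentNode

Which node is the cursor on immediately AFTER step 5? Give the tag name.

After 1 (firstChild): head
After 2 (firstChild): button
After 3 (lastChild): section
After 4 (lastChild): div
After 5 (firstChild): div (no-op, stayed)

Answer: div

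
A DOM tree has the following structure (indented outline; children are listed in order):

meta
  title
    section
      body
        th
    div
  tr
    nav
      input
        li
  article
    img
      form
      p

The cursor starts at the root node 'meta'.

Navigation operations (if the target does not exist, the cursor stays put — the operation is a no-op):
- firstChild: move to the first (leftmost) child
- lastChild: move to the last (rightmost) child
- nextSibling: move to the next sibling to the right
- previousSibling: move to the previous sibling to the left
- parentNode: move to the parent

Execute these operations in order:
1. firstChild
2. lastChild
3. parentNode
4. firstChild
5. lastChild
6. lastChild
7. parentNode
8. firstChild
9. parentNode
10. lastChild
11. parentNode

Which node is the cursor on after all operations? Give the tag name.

Answer: body

Derivation:
After 1 (firstChild): title
After 2 (lastChild): div
After 3 (parentNode): title
After 4 (firstChild): section
After 5 (lastChild): body
After 6 (lastChild): th
After 7 (parentNode): body
After 8 (firstChild): th
After 9 (parentNode): body
After 10 (lastChild): th
After 11 (parentNode): body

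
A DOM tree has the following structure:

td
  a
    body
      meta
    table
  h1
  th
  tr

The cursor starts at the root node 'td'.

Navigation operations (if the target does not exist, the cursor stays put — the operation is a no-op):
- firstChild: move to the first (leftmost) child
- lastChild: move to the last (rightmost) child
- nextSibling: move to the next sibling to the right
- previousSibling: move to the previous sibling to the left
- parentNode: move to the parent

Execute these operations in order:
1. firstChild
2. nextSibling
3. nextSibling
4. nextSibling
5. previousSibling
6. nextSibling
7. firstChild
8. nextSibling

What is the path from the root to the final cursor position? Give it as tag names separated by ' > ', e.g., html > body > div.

After 1 (firstChild): a
After 2 (nextSibling): h1
After 3 (nextSibling): th
After 4 (nextSibling): tr
After 5 (previousSibling): th
After 6 (nextSibling): tr
After 7 (firstChild): tr (no-op, stayed)
After 8 (nextSibling): tr (no-op, stayed)

Answer: td > tr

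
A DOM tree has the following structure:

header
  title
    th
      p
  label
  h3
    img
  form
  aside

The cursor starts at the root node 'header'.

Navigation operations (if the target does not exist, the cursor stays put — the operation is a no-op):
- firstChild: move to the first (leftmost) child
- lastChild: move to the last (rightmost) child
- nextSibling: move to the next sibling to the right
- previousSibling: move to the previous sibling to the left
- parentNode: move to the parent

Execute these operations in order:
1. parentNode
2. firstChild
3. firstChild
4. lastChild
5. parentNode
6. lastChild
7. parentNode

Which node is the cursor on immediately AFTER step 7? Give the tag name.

After 1 (parentNode): header (no-op, stayed)
After 2 (firstChild): title
After 3 (firstChild): th
After 4 (lastChild): p
After 5 (parentNode): th
After 6 (lastChild): p
After 7 (parentNode): th

Answer: th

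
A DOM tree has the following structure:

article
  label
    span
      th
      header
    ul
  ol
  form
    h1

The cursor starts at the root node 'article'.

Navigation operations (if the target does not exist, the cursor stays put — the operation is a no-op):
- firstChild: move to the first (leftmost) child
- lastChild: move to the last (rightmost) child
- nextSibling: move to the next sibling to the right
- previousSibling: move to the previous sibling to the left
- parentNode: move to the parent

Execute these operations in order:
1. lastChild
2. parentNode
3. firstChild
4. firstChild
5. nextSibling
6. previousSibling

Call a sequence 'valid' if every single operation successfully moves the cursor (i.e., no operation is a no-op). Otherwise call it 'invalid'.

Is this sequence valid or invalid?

Answer: valid

Derivation:
After 1 (lastChild): form
After 2 (parentNode): article
After 3 (firstChild): label
After 4 (firstChild): span
After 5 (nextSibling): ul
After 6 (previousSibling): span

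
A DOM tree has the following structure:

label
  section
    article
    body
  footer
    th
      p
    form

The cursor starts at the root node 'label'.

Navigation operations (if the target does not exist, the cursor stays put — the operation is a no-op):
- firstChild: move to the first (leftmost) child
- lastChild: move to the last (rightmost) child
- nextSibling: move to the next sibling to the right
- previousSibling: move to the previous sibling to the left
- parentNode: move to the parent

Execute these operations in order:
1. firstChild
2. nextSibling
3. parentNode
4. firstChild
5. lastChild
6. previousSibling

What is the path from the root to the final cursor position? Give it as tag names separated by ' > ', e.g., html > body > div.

Answer: label > section > article

Derivation:
After 1 (firstChild): section
After 2 (nextSibling): footer
After 3 (parentNode): label
After 4 (firstChild): section
After 5 (lastChild): body
After 6 (previousSibling): article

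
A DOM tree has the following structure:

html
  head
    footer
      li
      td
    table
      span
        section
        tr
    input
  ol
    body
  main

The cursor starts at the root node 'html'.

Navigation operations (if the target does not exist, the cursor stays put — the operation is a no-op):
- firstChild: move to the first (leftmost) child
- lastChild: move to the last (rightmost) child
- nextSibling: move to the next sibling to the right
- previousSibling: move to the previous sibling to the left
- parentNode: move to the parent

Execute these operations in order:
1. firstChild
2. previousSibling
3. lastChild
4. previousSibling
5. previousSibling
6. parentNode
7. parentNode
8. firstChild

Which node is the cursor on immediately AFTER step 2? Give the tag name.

After 1 (firstChild): head
After 2 (previousSibling): head (no-op, stayed)

Answer: head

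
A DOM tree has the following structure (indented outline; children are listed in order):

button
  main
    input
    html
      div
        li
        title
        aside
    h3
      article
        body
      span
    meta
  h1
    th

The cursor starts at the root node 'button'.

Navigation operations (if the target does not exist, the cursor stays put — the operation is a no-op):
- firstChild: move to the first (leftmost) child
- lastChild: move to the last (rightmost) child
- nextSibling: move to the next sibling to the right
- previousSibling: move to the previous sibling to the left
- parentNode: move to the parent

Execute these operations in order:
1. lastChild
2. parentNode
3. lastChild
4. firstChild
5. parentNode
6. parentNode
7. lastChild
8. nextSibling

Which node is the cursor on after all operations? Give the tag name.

After 1 (lastChild): h1
After 2 (parentNode): button
After 3 (lastChild): h1
After 4 (firstChild): th
After 5 (parentNode): h1
After 6 (parentNode): button
After 7 (lastChild): h1
After 8 (nextSibling): h1 (no-op, stayed)

Answer: h1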